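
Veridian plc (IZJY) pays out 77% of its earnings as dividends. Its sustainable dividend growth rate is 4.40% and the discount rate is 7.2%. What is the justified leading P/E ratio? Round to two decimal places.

Justified leading P/E = b/(r−g) = 0.77/(0.072−0.044) = 27.5000

27.50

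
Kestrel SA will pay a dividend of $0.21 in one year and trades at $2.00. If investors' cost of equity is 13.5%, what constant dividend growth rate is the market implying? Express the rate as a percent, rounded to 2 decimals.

3.00%

From P₀ = D₁/(r − g), the implied growth is g = r − D₁/P₀.
g = 0.135 − 0.21/2.00 = 0.135 − 0.10500 = 0.03000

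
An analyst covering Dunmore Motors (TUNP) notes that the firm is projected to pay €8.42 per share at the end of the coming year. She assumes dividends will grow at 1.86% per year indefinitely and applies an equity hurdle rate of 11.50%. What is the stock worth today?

€87.34

Gordon growth model: P₀ = D₁/(r − g), with D₁ = 8.42 given directly.
P₀ = 8.4200 / (0.115 − 0.0186) = 8.4200 / 0.0964 = 87.3444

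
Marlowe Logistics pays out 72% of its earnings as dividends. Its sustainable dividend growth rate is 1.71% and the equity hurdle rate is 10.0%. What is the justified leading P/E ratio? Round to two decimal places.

Justified leading P/E = b/(r−g) = 0.72/(0.1−0.0171) = 8.6852

8.69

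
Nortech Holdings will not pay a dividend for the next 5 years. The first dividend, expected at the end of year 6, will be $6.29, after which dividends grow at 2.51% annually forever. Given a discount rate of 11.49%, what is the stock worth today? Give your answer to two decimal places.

Deferred-dividend DDM. At t=5 the remaining stream is a growing perpetuity with first payment D_6 = 6.29.
V_5 = D_6/(r−g) = 6.29/(0.1149−0.0251) = 70.0445
P₀ = V_5/(1+r)^5 = 70.0445/(1+0.1149)^5 = 40.6626

$40.66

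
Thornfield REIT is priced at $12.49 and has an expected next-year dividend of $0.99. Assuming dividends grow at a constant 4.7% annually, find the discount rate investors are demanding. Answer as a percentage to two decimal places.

12.63%

Rearranging the constant-growth DDM: r = D₁/P₀ + g.
r = 0.9900 / 12.49 + 0.047 = 0.07926 + 0.047 = 0.12626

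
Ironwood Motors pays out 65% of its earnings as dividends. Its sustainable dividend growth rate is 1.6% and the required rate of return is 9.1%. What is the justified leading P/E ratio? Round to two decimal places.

8.67

Justified leading P/E = b/(r−g) = 0.65/(0.091−0.016) = 8.6667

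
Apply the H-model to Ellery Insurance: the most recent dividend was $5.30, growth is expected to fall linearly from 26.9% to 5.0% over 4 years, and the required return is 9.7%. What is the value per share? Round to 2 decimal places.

$167.80

H-model: P₀ = D₀[(1+g_L) + H(g_S−g_L)]/(r−g_L), with H = 4/2 = 2.
P₀ = 5.30 × [(1+0.05) + 2×(0.269−0.05)] / (0.097−0.05)
   = 5.30 × 1.4880 / 0.047 = 167.7957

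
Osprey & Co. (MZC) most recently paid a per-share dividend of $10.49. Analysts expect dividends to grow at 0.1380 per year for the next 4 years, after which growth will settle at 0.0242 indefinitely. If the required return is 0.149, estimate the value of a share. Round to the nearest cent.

$123.80

Two-stage DDM. Project D₁…D_4 at 0.138, terminal growth 0.0242, discount at r = 0.149.
D_1 = 11.9376
D_2 = 13.5850
D_3 = 15.4597
D_4 = 17.5932
Terminal value at t=4: TV = D_5/(r−g) = 18.0189/(0.149−0.0242) = 144.3826
P₀ = 11.9376/(1+0.149)^1 + 13.5850/(1+0.149)^2 + 15.4597/(1+0.149)^3 + 17.5932/(1+0.149)^4 + 144.3826/(1+0.149)^4 = 123.8043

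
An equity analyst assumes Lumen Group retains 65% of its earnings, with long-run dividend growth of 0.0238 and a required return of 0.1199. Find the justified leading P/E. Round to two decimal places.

Payout ratio b = 1 − 0.65 = 0.35.
Justified leading P/E = b/(r−g) = 0.35/(0.1199−0.0238) = 3.6420

3.64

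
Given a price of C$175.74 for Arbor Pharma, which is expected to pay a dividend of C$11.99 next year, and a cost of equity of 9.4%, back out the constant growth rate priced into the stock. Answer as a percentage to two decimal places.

2.58%

From P₀ = D₁/(r − g), the implied growth is g = r − D₁/P₀.
g = 0.094 − 11.99/175.74 = 0.094 − 0.06823 = 0.02577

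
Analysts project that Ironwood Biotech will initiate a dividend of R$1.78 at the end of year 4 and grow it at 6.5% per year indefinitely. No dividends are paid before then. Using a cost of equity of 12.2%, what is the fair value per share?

Deferred-dividend DDM. At t=3 the remaining stream is a growing perpetuity with first payment D_4 = 1.78.
V_3 = D_4/(r−g) = 1.78/(0.122−0.065) = 31.2281
P₀ = V_3/(1+r)^3 = 31.2281/(1+0.122)^3 = 22.1089

R$22.11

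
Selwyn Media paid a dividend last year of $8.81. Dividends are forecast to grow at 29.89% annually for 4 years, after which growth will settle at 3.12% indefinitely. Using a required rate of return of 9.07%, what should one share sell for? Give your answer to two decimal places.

Two-stage DDM. Project D₁…D_4 at 0.2989, terminal growth 0.0312, discount at r = 0.0907.
D_1 = 11.4433
D_2 = 14.8637
D_3 = 19.3065
D_4 = 25.0772
Terminal value at t=4: TV = D_5/(r−g) = 25.8596/(0.0907−0.0312) = 434.6150
P₀ = 11.4433/(1+0.0907)^1 + 14.8637/(1+0.0907)^2 + 19.3065/(1+0.0907)^3 + 25.0772/(1+0.0907)^4 + 434.6150/(1+0.0907)^4 = 362.6879

$362.69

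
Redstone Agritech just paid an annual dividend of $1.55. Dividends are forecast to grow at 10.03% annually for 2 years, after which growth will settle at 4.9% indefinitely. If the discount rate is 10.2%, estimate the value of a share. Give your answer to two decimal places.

$33.68

Two-stage DDM. Project D₁…D_2 at 0.1003, terminal growth 0.049, discount at r = 0.102.
D_1 = 1.7055
D_2 = 1.8765
Terminal value at t=2: TV = D_3/(r−g) = 1.9685/(0.102−0.049) = 37.1410
P₀ = 1.7055/(1+0.102)^1 + 1.8765/(1+0.102)^2 + 37.1410/(1+0.102)^2 = 33.6766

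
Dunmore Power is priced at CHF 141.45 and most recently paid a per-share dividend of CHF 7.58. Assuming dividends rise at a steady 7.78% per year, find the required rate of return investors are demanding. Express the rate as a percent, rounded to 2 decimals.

Rearranging the constant-growth DDM: r = D₁/P₀ + g.
D₁ = 7.58 × (1 + 0.0778) = 8.1697.
r = 8.1697 / 141.45 + 0.0778 = 0.05776 + 0.0778 = 0.13556

13.56%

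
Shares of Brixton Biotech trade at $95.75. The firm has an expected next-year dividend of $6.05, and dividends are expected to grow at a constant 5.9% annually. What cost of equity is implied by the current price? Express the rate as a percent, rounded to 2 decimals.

Rearranging the constant-growth DDM: r = D₁/P₀ + g.
r = 6.0500 / 95.75 + 0.059 = 0.06319 + 0.059 = 0.12219

12.22%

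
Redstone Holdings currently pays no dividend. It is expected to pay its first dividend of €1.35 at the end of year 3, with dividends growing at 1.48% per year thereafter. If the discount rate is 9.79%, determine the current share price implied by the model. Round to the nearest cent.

€13.48

Deferred-dividend DDM. At t=2 the remaining stream is a growing perpetuity with first payment D_3 = 1.35.
V_2 = D_3/(r−g) = 1.35/(0.0979−0.0148) = 16.2455
P₀ = V_2/(1+r)^2 = 16.2455/(1+0.0979)^2 = 13.4774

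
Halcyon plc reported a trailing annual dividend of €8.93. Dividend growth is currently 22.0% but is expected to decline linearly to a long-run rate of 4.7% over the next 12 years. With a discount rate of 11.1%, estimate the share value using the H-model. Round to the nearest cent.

€290.92

H-model: P₀ = D₀[(1+g_L) + H(g_S−g_L)]/(r−g_L), with H = 12/2 = 6.
P₀ = 8.93 × [(1+0.047) + 6×(0.22−0.047)] / (0.111−0.047)
   = 8.93 × 2.0850 / 0.064 = 290.9227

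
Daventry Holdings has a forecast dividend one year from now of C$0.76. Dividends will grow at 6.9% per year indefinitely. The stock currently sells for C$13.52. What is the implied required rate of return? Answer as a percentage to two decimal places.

12.52%

Rearranging the constant-growth DDM: r = D₁/P₀ + g.
r = 0.7600 / 13.52 + 0.069 = 0.05621 + 0.069 = 0.12521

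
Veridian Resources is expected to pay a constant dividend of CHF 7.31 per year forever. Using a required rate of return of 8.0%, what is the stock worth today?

CHF 91.38

Zero-growth DDM (perpetuity): P₀ = D/r = 7.31 / 0.08 = 91.3750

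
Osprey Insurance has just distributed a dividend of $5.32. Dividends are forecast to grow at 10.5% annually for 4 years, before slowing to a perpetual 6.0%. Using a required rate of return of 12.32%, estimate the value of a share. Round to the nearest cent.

$104.02

Two-stage DDM. Project D₁…D_4 at 0.105, terminal growth 0.06, discount at r = 0.1232.
D_1 = 5.8786
D_2 = 6.4959
D_3 = 7.1779
D_4 = 7.9316
Terminal value at t=4: TV = D_5/(r−g) = 8.4075/(0.1232−0.06) = 133.0300
P₀ = 5.8786/(1+0.1232)^1 + 6.4959/(1+0.1232)^2 + 7.1779/(1+0.1232)^3 + 7.9316/(1+0.1232)^4 + 133.0300/(1+0.1232)^4 = 104.0154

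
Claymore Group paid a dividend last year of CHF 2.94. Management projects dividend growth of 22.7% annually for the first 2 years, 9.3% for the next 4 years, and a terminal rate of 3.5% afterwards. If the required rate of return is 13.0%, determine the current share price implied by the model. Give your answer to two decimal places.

CHF 52.48

Three-stage DDM. Project D₁…D_6; terminal Gordon value at t=6 with g = 0.035; discount at r = 0.13.
D_1 = 3.6074
D_2 = 4.4263
D_3 = 4.8379
D_4 = 5.2878
D_5 = 5.7796
D_6 = 6.3171
TV_6 = 6.5382/(0.13−0.035) = 68.8230
P₀ = Σ Dₜ/(1+r)ᵗ + TV_6/(1+r)^6 = 52.4829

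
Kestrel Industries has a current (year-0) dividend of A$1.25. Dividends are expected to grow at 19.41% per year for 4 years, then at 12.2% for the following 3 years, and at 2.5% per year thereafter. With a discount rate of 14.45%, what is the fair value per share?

Three-stage DDM. Project D₁…D_7; terminal Gordon value at t=7 with g = 0.025; discount at r = 0.1445.
D_1 = 1.4926
D_2 = 1.7823
D_3 = 2.1283
D_4 = 2.5414
D_5 = 2.8514
D_6 = 3.1993
D_7 = 3.5896
TV_7 = 3.6794/(0.1445−0.025) = 30.7898
P₀ = Σ Dₜ/(1+r)ᵗ + TV_7/(1+r)^7 = 21.8069

A$21.81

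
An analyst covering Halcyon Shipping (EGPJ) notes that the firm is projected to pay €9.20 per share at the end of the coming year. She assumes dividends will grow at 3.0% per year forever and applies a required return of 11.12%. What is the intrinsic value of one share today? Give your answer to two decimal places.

Gordon growth model: P₀ = D₁/(r − g), with D₁ = 9.20 given directly.
P₀ = 9.2000 / (0.1112 − 0.03) = 9.2000 / 0.0812 = 113.3005

€113.30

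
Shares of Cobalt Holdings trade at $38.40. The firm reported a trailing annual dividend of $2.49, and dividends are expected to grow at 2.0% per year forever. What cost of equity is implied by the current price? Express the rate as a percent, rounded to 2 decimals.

Rearranging the constant-growth DDM: r = D₁/P₀ + g.
D₁ = 2.49 × (1 + 0.02) = 2.5398.
r = 2.5398 / 38.40 + 0.02 = 0.06614 + 0.02 = 0.08614

8.61%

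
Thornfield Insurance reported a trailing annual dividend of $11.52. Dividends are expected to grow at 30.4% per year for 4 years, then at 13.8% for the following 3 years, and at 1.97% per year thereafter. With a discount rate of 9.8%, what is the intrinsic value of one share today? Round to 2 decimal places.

$478.29

Three-stage DDM. Project D₁…D_7; terminal Gordon value at t=7 with g = 0.0197; discount at r = 0.098.
D_1 = 15.0221
D_2 = 19.5888
D_3 = 25.5438
D_4 = 33.3091
D_5 = 37.9058
D_6 = 43.1367
D_7 = 49.0896
TV_7 = 50.0567/(0.098−0.0197) = 639.2935
P₀ = Σ Dₜ/(1+r)ᵗ + TV_7/(1+r)^7 = 478.2894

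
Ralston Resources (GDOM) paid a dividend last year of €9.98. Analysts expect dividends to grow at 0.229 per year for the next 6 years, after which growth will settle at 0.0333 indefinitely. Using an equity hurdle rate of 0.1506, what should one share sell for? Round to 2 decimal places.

Two-stage DDM. Project D₁…D_6 at 0.229, terminal growth 0.0333, discount at r = 0.1506.
D_1 = 12.2654
D_2 = 15.0742
D_3 = 18.5262
D_4 = 22.7687
D_5 = 27.9827
D_6 = 34.3908
Terminal value at t=6: TV = D_7/(r−g) = 35.5360/(0.1506−0.0333) = 302.9495
P₀ = 12.2654/(1+0.1506)^1 + 15.0742/(1+0.1506)^2 + 18.5262/(1+0.1506)^3 + 22.7687/(1+0.1506)^4 + 27.9827/(1+0.1506)^5 + 34.3908/(1+0.1506)^6 + 302.9495/(1+0.1506)^6 = 206.4615

€206.46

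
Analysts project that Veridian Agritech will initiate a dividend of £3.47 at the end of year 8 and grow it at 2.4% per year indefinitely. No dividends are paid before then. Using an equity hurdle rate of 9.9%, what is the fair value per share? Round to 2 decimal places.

£23.89

Deferred-dividend DDM. At t=7 the remaining stream is a growing perpetuity with first payment D_8 = 3.47.
V_7 = D_8/(r−g) = 3.47/(0.099−0.024) = 46.2667
P₀ = V_7/(1+r)^7 = 46.2667/(1+0.099)^7 = 23.8938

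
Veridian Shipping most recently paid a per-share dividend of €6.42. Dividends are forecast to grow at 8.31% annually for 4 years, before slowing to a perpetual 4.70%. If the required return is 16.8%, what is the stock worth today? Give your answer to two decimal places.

Two-stage DDM. Project D₁…D_4 at 0.0831, terminal growth 0.047, discount at r = 0.168.
D_1 = 6.9535
D_2 = 7.5313
D_3 = 8.1572
D_4 = 8.8351
Terminal value at t=4: TV = D_5/(r−g) = 9.2503/(0.168−0.047) = 76.4488
P₀ = 6.9535/(1+0.168)^1 + 7.5313/(1+0.168)^2 + 8.1572/(1+0.168)^3 + 8.8351/(1+0.168)^4 + 76.4488/(1+0.168)^4 = 62.4175

€62.42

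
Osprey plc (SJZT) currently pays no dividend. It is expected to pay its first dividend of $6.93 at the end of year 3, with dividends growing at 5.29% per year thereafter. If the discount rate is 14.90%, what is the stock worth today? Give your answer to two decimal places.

$54.62

Deferred-dividend DDM. At t=2 the remaining stream is a growing perpetuity with first payment D_3 = 6.93.
V_2 = D_3/(r−g) = 6.93/(0.149−0.0529) = 72.1124
P₀ = V_2/(1+r)^2 = 72.1124/(1+0.149)^2 = 54.6223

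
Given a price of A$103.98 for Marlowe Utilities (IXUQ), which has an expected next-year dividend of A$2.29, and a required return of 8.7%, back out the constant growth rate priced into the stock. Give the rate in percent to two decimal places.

From P₀ = D₁/(r − g), the implied growth is g = r − D₁/P₀.
g = 0.087 − 2.29/103.98 = 0.087 − 0.02202 = 0.06498

6.50%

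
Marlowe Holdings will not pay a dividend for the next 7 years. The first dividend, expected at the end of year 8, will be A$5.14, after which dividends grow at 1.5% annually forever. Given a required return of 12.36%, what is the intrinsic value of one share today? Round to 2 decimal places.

Deferred-dividend DDM. At t=7 the remaining stream is a growing perpetuity with first payment D_8 = 5.14.
V_7 = D_8/(r−g) = 5.14/(0.1236−0.015) = 47.3297
P₀ = V_7/(1+r)^7 = 47.3297/(1+0.1236)^7 = 20.9339

A$20.93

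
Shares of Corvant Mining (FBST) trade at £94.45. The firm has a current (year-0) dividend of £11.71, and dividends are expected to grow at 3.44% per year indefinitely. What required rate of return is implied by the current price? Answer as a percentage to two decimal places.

Rearranging the constant-growth DDM: r = D₁/P₀ + g.
D₁ = 11.71 × (1 + 0.0344) = 12.1128.
r = 12.1128 / 94.45 + 0.0344 = 0.12825 + 0.0344 = 0.16265

16.26%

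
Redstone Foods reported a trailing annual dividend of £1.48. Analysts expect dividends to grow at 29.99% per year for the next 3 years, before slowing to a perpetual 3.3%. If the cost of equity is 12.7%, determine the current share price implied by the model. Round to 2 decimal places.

£30.90

Two-stage DDM. Project D₁…D_3 at 0.2999, terminal growth 0.033, discount at r = 0.127.
D_1 = 1.9239
D_2 = 2.5008
D_3 = 3.2508
Terminal value at t=3: TV = D_4/(r−g) = 3.3581/(0.127−0.033) = 35.7243
P₀ = 1.9239/(1+0.127)^1 + 2.5008/(1+0.127)^2 + 3.2508/(1+0.127)^3 + 35.7243/(1+0.127)^3 = 30.9040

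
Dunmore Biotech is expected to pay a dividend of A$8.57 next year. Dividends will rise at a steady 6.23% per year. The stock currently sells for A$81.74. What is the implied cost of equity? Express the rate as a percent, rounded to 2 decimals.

Rearranging the constant-growth DDM: r = D₁/P₀ + g.
r = 8.5700 / 81.74 + 0.0623 = 0.10484 + 0.0623 = 0.16714

16.71%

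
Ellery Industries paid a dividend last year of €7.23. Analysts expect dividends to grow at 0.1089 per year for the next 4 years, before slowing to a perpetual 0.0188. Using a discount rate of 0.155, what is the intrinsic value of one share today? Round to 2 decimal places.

Two-stage DDM. Project D₁…D_4 at 0.1089, terminal growth 0.0188, discount at r = 0.155.
D_1 = 8.0173
D_2 = 8.8904
D_3 = 9.8586
D_4 = 10.9322
Terminal value at t=4: TV = D_5/(r−g) = 11.1377/(0.155−0.0188) = 81.7748
P₀ = 8.0173/(1+0.155)^1 + 8.8904/(1+0.155)^2 + 9.8586/(1+0.155)^3 + 10.9322/(1+0.155)^4 + 81.7748/(1+0.155)^4 = 72.0978

€72.10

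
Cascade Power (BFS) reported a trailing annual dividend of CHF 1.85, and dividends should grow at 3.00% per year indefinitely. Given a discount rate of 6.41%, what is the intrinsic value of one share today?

CHF 55.88

Gordon growth model: P₀ = D₁/(r − g). D₁ = 1.85 × (1 + 0.03) = 1.9055.
P₀ = 1.9055 / (0.0641 − 0.03) = 1.9055 / 0.0341 = 55.8798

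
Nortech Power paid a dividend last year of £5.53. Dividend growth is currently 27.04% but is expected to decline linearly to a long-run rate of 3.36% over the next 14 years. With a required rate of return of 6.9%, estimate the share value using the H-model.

H-model: P₀ = D₀[(1+g_L) + H(g_S−g_L)]/(r−g_L), with H = 14/2 = 7.
P₀ = 5.53 × [(1+0.0336) + 7×(0.2704−0.0336)] / (0.069−0.0336)
   = 5.53 × 2.6912 / 0.0354 = 420.4050

£420.40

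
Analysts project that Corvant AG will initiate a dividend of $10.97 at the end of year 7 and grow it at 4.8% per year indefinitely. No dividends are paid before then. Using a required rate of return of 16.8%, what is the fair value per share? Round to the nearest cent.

Deferred-dividend DDM. At t=6 the remaining stream is a growing perpetuity with first payment D_7 = 10.97.
V_6 = D_7/(r−g) = 10.97/(0.168−0.048) = 91.4167
P₀ = V_6/(1+r)^6 = 91.4167/(1+0.168)^6 = 36.0055

$36.01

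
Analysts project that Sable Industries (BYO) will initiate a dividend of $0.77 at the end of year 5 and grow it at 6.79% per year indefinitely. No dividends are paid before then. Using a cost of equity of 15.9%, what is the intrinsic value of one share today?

$4.68

Deferred-dividend DDM. At t=4 the remaining stream is a growing perpetuity with first payment D_5 = 0.77.
V_4 = D_5/(r−g) = 0.77/(0.159−0.0679) = 8.4523
P₀ = V_4/(1+r)^4 = 8.4523/(1+0.159)^4 = 4.6842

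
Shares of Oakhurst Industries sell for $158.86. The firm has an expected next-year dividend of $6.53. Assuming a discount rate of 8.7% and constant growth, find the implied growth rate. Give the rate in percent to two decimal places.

4.59%

From P₀ = D₁/(r − g), the implied growth is g = r − D₁/P₀.
g = 0.087 − 6.53/158.86 = 0.087 − 0.04111 = 0.04589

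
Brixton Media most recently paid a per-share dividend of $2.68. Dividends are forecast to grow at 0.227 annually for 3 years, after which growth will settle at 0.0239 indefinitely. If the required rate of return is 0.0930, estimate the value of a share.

Two-stage DDM. Project D₁…D_3 at 0.227, terminal growth 0.0239, discount at r = 0.093.
D_1 = 3.2884
D_2 = 4.0348
D_3 = 4.9507
Terminal value at t=3: TV = D_4/(r−g) = 5.0690/(0.093−0.0239) = 73.3581
P₀ = 3.2884/(1+0.093)^1 + 4.0348/(1+0.093)^2 + 4.9507/(1+0.093)^3 + 73.3581/(1+0.093)^3 = 66.3582

$66.36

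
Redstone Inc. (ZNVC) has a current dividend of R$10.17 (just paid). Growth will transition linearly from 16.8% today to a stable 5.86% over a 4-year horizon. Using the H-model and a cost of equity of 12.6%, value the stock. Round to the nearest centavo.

R$192.75

H-model: P₀ = D₀[(1+g_L) + H(g_S−g_L)]/(r−g_L), with H = 4/2 = 2.
P₀ = 10.17 × [(1+0.0586) + 2×(0.168−0.0586)] / (0.126−0.0586)
   = 10.17 × 1.2774 / 0.0674 = 192.7472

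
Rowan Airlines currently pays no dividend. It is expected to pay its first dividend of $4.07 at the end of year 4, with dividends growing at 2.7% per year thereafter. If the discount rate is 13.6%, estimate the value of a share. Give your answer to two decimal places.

$25.47

Deferred-dividend DDM. At t=3 the remaining stream is a growing perpetuity with first payment D_4 = 4.07.
V_3 = D_4/(r−g) = 4.07/(0.136−0.027) = 37.3394
P₀ = V_3/(1+r)^3 = 37.3394/(1+0.136)^3 = 25.4702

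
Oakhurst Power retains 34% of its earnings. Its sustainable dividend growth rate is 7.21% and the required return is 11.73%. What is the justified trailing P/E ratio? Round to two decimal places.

Payout ratio b = 1 − 0.34 = 0.66.
Justified trailing P/E = b(1+g)/(r−g) = 0.66×(1+0.0721)/(0.1173−0.0721) = 15.6546

15.65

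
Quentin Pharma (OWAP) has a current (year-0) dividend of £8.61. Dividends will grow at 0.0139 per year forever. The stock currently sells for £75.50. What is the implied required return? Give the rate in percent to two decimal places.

12.95%

Rearranging the constant-growth DDM: r = D₁/P₀ + g.
D₁ = 8.61 × (1 + 0.0139) = 8.7297.
r = 8.7297 / 75.50 + 0.0139 = 0.11562 + 0.0139 = 0.12952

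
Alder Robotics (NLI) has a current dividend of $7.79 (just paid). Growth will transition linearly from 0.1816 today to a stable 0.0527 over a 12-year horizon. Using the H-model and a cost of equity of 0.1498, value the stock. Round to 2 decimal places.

H-model: P₀ = D₀[(1+g_L) + H(g_S−g_L)]/(r−g_L), with H = 12/2 = 6.
P₀ = 7.79 × [(1+0.0527) + 6×(0.1816−0.0527)] / (0.1498−0.0527)
   = 7.79 × 1.8261 / 0.0971 = 146.5017

$146.50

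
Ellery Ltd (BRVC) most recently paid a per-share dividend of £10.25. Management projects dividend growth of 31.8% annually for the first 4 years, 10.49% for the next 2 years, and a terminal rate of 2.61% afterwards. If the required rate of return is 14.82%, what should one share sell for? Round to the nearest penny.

£230.66

Three-stage DDM. Project D₁…D_6; terminal Gordon value at t=6 with g = 0.0261; discount at r = 0.1482.
D_1 = 13.5095
D_2 = 17.8055
D_3 = 23.4677
D_4 = 30.9304
D_5 = 34.1750
D_6 = 37.7600
TV_6 = 38.7455/(0.1482−0.0261) = 317.3259
P₀ = Σ Dₜ/(1+r)ᵗ + TV_6/(1+r)^6 = 230.6580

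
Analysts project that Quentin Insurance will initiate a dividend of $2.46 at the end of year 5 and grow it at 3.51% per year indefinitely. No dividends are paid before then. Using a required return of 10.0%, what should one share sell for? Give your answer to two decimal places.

$25.89

Deferred-dividend DDM. At t=4 the remaining stream is a growing perpetuity with first payment D_5 = 2.46.
V_4 = D_5/(r−g) = 2.46/(0.1−0.0351) = 37.9045
P₀ = V_4/(1+r)^4 = 37.9045/(1+0.1)^4 = 25.8893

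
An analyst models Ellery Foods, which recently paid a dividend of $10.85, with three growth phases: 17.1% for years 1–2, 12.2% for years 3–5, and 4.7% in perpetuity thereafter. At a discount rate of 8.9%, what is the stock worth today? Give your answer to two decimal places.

Three-stage DDM. Project D₁…D_5; terminal Gordon value at t=5 with g = 0.047; discount at r = 0.089.
D_1 = 12.7053
D_2 = 14.8780
D_3 = 16.6931
D_4 = 18.7296
D_5 = 21.0146
TV_5 = 22.0023/(0.089−0.047) = 523.8651
P₀ = Σ Dₜ/(1+r)ᵗ + TV_5/(1+r)^5 = 406.2189

$406.22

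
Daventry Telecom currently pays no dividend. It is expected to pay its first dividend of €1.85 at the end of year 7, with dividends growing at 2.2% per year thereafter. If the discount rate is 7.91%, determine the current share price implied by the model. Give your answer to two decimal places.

€20.52

Deferred-dividend DDM. At t=6 the remaining stream is a growing perpetuity with first payment D_7 = 1.85.
V_6 = D_7/(r−g) = 1.85/(0.0791−0.022) = 32.3993
P₀ = V_6/(1+r)^6 = 32.3993/(1+0.0791)^6 = 20.5194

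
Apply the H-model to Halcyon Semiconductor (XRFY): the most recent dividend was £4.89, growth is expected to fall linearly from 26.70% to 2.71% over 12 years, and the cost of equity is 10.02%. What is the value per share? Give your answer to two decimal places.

£165.00

H-model: P₀ = D₀[(1+g_L) + H(g_S−g_L)]/(r−g_L), with H = 12/2 = 6.
P₀ = 4.89 × [(1+0.0271) + 6×(0.267−0.0271)] / (0.1002−0.0271)
   = 4.89 × 2.4665 / 0.0731 = 164.9957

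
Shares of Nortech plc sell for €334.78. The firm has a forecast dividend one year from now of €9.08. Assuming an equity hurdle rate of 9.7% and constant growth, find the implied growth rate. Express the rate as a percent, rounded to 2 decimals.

6.99%

From P₀ = D₁/(r − g), the implied growth is g = r − D₁/P₀.
g = 0.097 − 9.08/334.78 = 0.097 − 0.02712 = 0.06988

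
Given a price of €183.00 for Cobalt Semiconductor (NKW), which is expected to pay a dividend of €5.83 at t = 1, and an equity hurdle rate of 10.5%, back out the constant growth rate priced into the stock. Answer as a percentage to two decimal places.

From P₀ = D₁/(r − g), the implied growth is g = r − D₁/P₀.
g = 0.105 − 5.83/183.00 = 0.105 − 0.03186 = 0.07314

7.31%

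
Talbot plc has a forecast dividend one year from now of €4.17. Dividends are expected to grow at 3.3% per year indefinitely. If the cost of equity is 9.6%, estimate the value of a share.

€66.19

Gordon growth model: P₀ = D₁/(r − g), with D₁ = 4.17 given directly.
P₀ = 4.1700 / (0.096 − 0.033) = 4.1700 / 0.063 = 66.1905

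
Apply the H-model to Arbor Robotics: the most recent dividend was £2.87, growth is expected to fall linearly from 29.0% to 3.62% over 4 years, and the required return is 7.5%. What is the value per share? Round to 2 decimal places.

£114.19

H-model: P₀ = D₀[(1+g_L) + H(g_S−g_L)]/(r−g_L), with H = 4/2 = 2.
P₀ = 2.87 × [(1+0.0362) + 2×(0.29−0.0362)] / (0.075−0.0362)
   = 2.87 × 1.5438 / 0.0388 = 114.1935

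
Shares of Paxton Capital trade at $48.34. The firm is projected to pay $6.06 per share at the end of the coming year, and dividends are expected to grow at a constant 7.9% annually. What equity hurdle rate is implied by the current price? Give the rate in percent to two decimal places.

20.44%

Rearranging the constant-growth DDM: r = D₁/P₀ + g.
r = 6.0600 / 48.34 + 0.079 = 0.12536 + 0.079 = 0.20436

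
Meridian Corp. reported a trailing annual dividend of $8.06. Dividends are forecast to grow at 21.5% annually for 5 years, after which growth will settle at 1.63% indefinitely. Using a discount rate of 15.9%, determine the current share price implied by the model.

$119.21

Two-stage DDM. Project D₁…D_5 at 0.215, terminal growth 0.0163, discount at r = 0.159.
D_1 = 9.7929
D_2 = 11.8984
D_3 = 14.4565
D_4 = 17.5647
D_5 = 21.3411
Terminal value at t=5: TV = D_6/(r−g) = 21.6889/(0.159−0.0163) = 151.9898
P₀ = 9.7929/(1+0.159)^1 + 11.8984/(1+0.159)^2 + 14.4565/(1+0.159)^3 + 17.5647/(1+0.159)^4 + 21.3411/(1+0.159)^5 + 151.9898/(1+0.159)^5 = 119.2089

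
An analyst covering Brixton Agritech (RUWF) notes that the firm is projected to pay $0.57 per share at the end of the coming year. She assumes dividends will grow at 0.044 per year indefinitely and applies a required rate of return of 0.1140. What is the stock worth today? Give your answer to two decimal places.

Gordon growth model: P₀ = D₁/(r − g), with D₁ = 0.57 given directly.
P₀ = 0.5700 / (0.114 − 0.044) = 0.5700 / 0.07 = 8.1429

$8.14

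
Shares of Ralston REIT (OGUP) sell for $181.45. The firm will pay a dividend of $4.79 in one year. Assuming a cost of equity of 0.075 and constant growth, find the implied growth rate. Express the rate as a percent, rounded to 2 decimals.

From P₀ = D₁/(r − g), the implied growth is g = r − D₁/P₀.
g = 0.075 − 4.79/181.45 = 0.075 − 0.02640 = 0.04860

4.86%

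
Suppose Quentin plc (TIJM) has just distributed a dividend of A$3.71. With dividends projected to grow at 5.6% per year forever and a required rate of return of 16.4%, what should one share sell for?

Gordon growth model: P₀ = D₁/(r − g). D₁ = 3.71 × (1 + 0.056) = 3.9178.
P₀ = 3.9178 / (0.164 − 0.056) = 3.9178 / 0.108 = 36.2756

A$36.28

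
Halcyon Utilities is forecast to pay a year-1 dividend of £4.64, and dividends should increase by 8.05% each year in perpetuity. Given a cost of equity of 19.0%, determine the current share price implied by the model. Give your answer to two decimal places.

Gordon growth model: P₀ = D₁/(r − g), with D₁ = 4.64 given directly.
P₀ = 4.6400 / (0.19 − 0.0805) = 4.6400 / 0.1095 = 42.3744

£42.37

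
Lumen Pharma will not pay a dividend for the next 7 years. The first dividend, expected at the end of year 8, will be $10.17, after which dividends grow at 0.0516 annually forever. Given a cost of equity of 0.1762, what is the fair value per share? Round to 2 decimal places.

$26.21

Deferred-dividend DDM. At t=7 the remaining stream is a growing perpetuity with first payment D_8 = 10.17.
V_7 = D_8/(r−g) = 10.17/(0.1762−0.0516) = 81.6212
P₀ = V_7/(1+r)^7 = 81.6212/(1+0.1762)^7 = 26.2080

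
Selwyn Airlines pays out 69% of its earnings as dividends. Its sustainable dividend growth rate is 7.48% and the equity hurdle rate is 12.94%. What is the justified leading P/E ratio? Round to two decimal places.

12.64

Justified leading P/E = b/(r−g) = 0.69/(0.1294−0.0748) = 12.6374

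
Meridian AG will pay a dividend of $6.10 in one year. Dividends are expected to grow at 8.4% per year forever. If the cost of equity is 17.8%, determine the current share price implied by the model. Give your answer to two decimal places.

Gordon growth model: P₀ = D₁/(r − g), with D₁ = 6.10 given directly.
P₀ = 6.1000 / (0.178 − 0.084) = 6.1000 / 0.094 = 64.8936

$64.89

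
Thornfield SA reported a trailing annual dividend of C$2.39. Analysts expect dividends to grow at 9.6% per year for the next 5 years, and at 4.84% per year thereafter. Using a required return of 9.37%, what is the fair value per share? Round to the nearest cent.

Two-stage DDM. Project D₁…D_5 at 0.096, terminal growth 0.0484, discount at r = 0.0937.
D_1 = 2.6194
D_2 = 2.8709
D_3 = 3.1465
D_4 = 3.4486
D_5 = 3.7796
Terminal value at t=5: TV = D_6/(r−g) = 3.9626/(0.0937−0.0484) = 87.4741
P₀ = 2.6194/(1+0.0937)^1 + 2.8709/(1+0.0937)^2 + 3.1465/(1+0.0937)^3 + 3.4486/(1+0.0937)^4 + 3.7796/(1+0.0937)^5 + 87.4741/(1+0.0937)^5 = 67.9226

C$67.92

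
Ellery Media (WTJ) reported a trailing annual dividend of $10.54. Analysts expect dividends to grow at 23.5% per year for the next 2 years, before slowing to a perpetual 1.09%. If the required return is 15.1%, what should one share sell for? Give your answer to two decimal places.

$111.00

Two-stage DDM. Project D₁…D_2 at 0.235, terminal growth 0.0109, discount at r = 0.151.
D_1 = 13.0169
D_2 = 16.0759
Terminal value at t=2: TV = D_3/(r−g) = 16.2511/(0.151−0.0109) = 115.9964
P₀ = 13.0169/(1+0.151)^1 + 16.0759/(1+0.151)^2 + 115.9964/(1+0.151)^2 = 111.0014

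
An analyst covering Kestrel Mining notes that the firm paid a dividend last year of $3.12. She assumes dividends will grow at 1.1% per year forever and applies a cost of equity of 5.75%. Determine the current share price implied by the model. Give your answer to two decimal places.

$67.83

Gordon growth model: P₀ = D₁/(r − g). D₁ = 3.12 × (1 + 0.011) = 3.1543.
P₀ = 3.1543 / (0.0575 − 0.011) = 3.1543 / 0.0465 = 67.8348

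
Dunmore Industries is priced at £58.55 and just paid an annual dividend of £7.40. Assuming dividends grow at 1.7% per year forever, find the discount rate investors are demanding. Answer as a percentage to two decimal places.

14.55%

Rearranging the constant-growth DDM: r = D₁/P₀ + g.
D₁ = 7.40 × (1 + 0.017) = 7.5258.
r = 7.5258 / 58.55 + 0.017 = 0.12854 + 0.017 = 0.14554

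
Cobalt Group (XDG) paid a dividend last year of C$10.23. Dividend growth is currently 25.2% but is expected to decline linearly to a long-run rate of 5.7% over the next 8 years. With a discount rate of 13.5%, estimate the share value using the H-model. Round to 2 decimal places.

C$240.93

H-model: P₀ = D₀[(1+g_L) + H(g_S−g_L)]/(r−g_L), with H = 8/2 = 4.
P₀ = 10.23 × [(1+0.057) + 4×(0.252−0.057)] / (0.135−0.057)
   = 10.23 × 1.8370 / 0.078 = 240.9296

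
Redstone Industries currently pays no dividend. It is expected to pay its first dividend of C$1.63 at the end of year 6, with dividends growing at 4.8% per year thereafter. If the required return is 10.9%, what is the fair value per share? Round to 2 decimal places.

Deferred-dividend DDM. At t=5 the remaining stream is a growing perpetuity with first payment D_6 = 1.63.
V_5 = D_6/(r−g) = 1.63/(0.109−0.048) = 26.7213
P₀ = V_5/(1+r)^5 = 26.7213/(1+0.109)^5 = 15.9294

C$15.93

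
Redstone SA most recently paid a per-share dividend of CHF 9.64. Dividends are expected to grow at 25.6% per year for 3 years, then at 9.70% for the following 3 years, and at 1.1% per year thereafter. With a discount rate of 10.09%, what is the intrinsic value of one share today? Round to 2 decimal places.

Three-stage DDM. Project D₁…D_6; terminal Gordon value at t=6 with g = 0.011; discount at r = 0.1009.
D_1 = 12.1078
D_2 = 15.2074
D_3 = 19.1006
D_4 = 20.9533
D_5 = 22.9858
D_6 = 25.2154
TV_6 = 25.4928/(0.1009−0.011) = 283.5681
P₀ = Σ Dₜ/(1+r)ᵗ + TV_6/(1+r)^6 = 239.7868

CHF 239.79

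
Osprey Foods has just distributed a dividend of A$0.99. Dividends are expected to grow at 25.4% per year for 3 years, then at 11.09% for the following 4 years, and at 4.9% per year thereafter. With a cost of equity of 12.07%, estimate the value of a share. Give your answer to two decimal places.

A$28.75

Three-stage DDM. Project D₁…D_7; terminal Gordon value at t=7 with g = 0.049; discount at r = 0.1207.
D_1 = 1.2415
D_2 = 1.5568
D_3 = 1.9522
D_4 = 2.1687
D_5 = 2.4092
D_6 = 2.6764
D_7 = 2.9732
TV_7 = 3.1189/(0.1207−0.049) = 43.4995
P₀ = Σ Dₜ/(1+r)ᵗ + TV_7/(1+r)^7 = 28.7529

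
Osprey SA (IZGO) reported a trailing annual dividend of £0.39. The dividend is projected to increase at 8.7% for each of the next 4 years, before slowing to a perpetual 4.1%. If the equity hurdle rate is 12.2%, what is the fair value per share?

Two-stage DDM. Project D₁…D_4 at 0.087, terminal growth 0.041, discount at r = 0.122.
D_1 = 0.4239
D_2 = 0.4608
D_3 = 0.5009
D_4 = 0.5445
Terminal value at t=4: TV = D_5/(r−g) = 0.5668/(0.122−0.041) = 6.9976
P₀ = 0.4239/(1+0.122)^1 + 0.4608/(1+0.122)^2 + 0.5009/(1+0.122)^3 + 0.5445/(1+0.122)^4 + 6.9976/(1+0.122)^4 = 5.8575

£5.86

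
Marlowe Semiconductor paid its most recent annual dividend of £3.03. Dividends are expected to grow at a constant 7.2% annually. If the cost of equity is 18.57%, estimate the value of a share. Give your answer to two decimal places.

£28.57

Gordon growth model: P₀ = D₁/(r − g). D₁ = 3.03 × (1 + 0.072) = 3.2482.
P₀ = 3.2482 / (0.1857 − 0.072) = 3.2482 / 0.1137 = 28.5678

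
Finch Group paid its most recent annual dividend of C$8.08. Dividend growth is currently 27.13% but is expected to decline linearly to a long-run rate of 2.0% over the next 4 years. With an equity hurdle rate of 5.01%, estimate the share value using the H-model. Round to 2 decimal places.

H-model: P₀ = D₀[(1+g_L) + H(g_S−g_L)]/(r−g_L), with H = 4/2 = 2.
P₀ = 8.08 × [(1+0.02) + 2×(0.2713−0.02)] / (0.0501−0.02)
   = 8.08 × 1.5226 / 0.0301 = 408.7245

C$408.72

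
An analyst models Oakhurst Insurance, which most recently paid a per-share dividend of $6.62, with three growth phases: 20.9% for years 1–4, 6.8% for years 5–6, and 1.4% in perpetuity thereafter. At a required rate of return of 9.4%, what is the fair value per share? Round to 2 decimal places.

$172.53

Three-stage DDM. Project D₁…D_6; terminal Gordon value at t=6 with g = 0.014; discount at r = 0.094.
D_1 = 8.0036
D_2 = 9.6763
D_3 = 11.6987
D_4 = 14.1437
D_5 = 15.1055
D_6 = 16.1326
TV_6 = 16.3585/(0.094−0.014) = 204.4813
P₀ = Σ Dₜ/(1+r)ᵗ + TV_6/(1+r)^6 = 172.5343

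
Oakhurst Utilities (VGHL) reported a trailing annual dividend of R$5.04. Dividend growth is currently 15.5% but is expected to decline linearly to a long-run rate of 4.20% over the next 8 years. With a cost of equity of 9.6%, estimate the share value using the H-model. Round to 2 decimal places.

R$139.44

H-model: P₀ = D₀[(1+g_L) + H(g_S−g_L)]/(r−g_L), with H = 8/2 = 4.
P₀ = 5.04 × [(1+0.042) + 4×(0.155−0.042)] / (0.096−0.042)
   = 5.04 × 1.4940 / 0.054 = 139.4400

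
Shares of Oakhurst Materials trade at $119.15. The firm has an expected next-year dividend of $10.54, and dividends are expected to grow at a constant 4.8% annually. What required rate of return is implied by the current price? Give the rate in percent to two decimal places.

13.65%

Rearranging the constant-growth DDM: r = D₁/P₀ + g.
r = 10.5400 / 119.15 + 0.048 = 0.08846 + 0.048 = 0.13646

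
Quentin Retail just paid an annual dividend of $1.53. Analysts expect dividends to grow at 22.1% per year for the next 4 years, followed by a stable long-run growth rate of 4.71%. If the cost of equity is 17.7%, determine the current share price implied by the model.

$21.00

Two-stage DDM. Project D₁…D_4 at 0.221, terminal growth 0.0471, discount at r = 0.177.
D_1 = 1.8681
D_2 = 2.2810
D_3 = 2.7851
D_4 = 3.4006
Terminal value at t=4: TV = D_5/(r−g) = 3.5608/(0.177−0.0471) = 27.4115
P₀ = 1.8681/(1+0.177)^1 + 2.2810/(1+0.177)^2 + 2.7851/(1+0.177)^3 + 3.4006/(1+0.177)^4 + 27.4115/(1+0.177)^4 = 20.9970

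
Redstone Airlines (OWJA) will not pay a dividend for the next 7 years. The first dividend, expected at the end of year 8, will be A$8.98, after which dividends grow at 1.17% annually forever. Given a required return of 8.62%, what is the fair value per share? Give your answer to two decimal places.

A$67.57

Deferred-dividend DDM. At t=7 the remaining stream is a growing perpetuity with first payment D_8 = 8.98.
V_7 = D_8/(r−g) = 8.98/(0.0862−0.0117) = 120.5369
P₀ = V_7/(1+r)^7 = 120.5369/(1+0.0862)^7 = 67.5696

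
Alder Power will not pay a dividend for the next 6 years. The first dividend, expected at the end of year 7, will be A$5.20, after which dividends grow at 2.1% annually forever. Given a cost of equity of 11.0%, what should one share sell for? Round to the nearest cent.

Deferred-dividend DDM. At t=6 the remaining stream is a growing perpetuity with first payment D_7 = 5.20.
V_6 = D_7/(r−g) = 5.20/(0.11−0.021) = 58.4270
P₀ = V_6/(1+r)^6 = 58.4270/(1+0.11)^6 = 31.2374

A$31.24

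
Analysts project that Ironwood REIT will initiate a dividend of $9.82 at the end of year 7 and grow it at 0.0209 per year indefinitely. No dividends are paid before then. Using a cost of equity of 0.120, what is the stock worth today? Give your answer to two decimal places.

$50.20

Deferred-dividend DDM. At t=6 the remaining stream is a growing perpetuity with first payment D_7 = 9.82.
V_6 = D_7/(r−g) = 9.82/(0.12−0.0209) = 99.0918
P₀ = V_6/(1+r)^6 = 99.0918/(1+0.12)^6 = 50.2030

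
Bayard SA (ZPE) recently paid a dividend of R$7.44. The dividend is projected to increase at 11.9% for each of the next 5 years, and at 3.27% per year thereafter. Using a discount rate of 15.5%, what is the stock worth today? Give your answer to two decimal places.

Two-stage DDM. Project D₁…D_5 at 0.119, terminal growth 0.0327, discount at r = 0.155.
D_1 = 8.3254
D_2 = 9.3161
D_3 = 10.4247
D_4 = 11.6652
D_5 = 13.0534
Terminal value at t=5: TV = D_6/(r−g) = 13.4802/(0.155−0.0327) = 110.2227
P₀ = 8.3254/(1+0.155)^1 + 9.3161/(1+0.155)^2 + 10.4247/(1+0.155)^3 + 11.6652/(1+0.155)^4 + 13.0534/(1+0.155)^5 + 110.2227/(1+0.155)^5 = 87.4870

R$87.49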